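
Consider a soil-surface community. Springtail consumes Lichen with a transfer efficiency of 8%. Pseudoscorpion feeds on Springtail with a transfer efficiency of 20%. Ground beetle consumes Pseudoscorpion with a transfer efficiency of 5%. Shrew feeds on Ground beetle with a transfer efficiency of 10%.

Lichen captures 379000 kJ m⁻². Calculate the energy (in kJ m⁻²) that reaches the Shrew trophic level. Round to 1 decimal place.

Springtail: 379000 × 0.08 = 30320 kJ m⁻²
Pseudoscorpion: 30320 × 0.2 = 6064 kJ m⁻²
Ground beetle: 6064 × 0.05 = 303.2 kJ m⁻²
Shrew: 303.2 × 0.1 = 30.32 kJ m⁻²

30.3 kJ m⁻²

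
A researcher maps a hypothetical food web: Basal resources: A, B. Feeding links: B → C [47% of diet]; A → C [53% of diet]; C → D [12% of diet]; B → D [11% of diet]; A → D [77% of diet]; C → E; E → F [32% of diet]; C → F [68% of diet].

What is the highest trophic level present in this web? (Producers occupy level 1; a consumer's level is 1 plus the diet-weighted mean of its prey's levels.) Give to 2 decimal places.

3.32

C: 1 + (0.47×1 + 0.53×1) = 2
D: 1 + (0.12×2 + 0.11×1 + 0.77×1) = 2.12
E: 1 + 2 = 3
F: 1 + (0.32×3 + 0.68×2) = 3.32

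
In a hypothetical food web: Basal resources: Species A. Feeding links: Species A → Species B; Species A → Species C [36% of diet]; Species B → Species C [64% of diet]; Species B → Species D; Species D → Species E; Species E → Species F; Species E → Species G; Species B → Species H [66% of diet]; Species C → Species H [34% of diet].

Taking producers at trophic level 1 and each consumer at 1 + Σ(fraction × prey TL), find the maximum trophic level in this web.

Species B: 1 + 1 = 2
Species C: 1 + (0.36×1 + 0.64×2) = 2.64
Species D: 1 + 2 = 3
Species E: 1 + 3 = 4
Species F: 1 + 4 = 5
Species G: 1 + 4 = 5
Species H: 1 + (0.66×2 + 0.34×2.64) = 3.2176

5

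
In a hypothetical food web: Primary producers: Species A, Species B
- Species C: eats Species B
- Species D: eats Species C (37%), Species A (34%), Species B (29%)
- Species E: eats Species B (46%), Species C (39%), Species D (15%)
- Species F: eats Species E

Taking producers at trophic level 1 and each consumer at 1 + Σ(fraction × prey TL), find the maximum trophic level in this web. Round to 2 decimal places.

3.60

Species C: 1 + 1 = 2
Species D: 1 + (0.37×2 + 0.34×1 + 0.29×1) = 2.37
Species E: 1 + (0.46×1 + 0.39×2 + 0.15×2.37) = 2.5955
Species F: 1 + 2.5955 = 3.5955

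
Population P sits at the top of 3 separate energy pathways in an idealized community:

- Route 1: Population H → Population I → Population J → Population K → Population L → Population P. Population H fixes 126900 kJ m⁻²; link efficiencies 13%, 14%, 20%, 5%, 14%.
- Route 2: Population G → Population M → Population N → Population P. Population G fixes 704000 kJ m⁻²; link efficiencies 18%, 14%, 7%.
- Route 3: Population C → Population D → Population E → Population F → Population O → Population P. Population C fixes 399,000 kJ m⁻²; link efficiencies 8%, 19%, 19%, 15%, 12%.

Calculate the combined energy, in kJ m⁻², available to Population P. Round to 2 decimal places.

1265.83 kJ m⁻²

Route 1: 126900 × 0.13 × 0.14 × 0.2 × 0.05 × 0.14 = 3.233412 kJ m⁻²
Route 2: 704000 × 0.18 × 0.14 × 0.07 = 1241.856 kJ m⁻²
Route 3: 399000 × 0.08 × 0.19 × 0.19 × 0.15 × 0.12 = 20.741616 kJ m⁻²
Total at Population P: 3.233412 + 1241.856 + 20.741616 = 1265.831028 kJ m⁻²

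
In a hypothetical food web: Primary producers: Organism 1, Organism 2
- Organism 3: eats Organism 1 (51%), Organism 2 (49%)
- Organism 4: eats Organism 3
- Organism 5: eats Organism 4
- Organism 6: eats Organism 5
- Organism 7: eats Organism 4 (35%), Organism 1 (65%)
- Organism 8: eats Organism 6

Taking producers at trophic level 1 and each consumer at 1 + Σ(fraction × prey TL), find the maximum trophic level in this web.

Organism 3: 1 + (0.51×1 + 0.49×1) = 2
Organism 4: 1 + 2 = 3
Organism 5: 1 + 3 = 4
Organism 6: 1 + 4 = 5
Organism 7: 1 + (0.35×3 + 0.65×1) = 2.7
Organism 8: 1 + 5 = 6

6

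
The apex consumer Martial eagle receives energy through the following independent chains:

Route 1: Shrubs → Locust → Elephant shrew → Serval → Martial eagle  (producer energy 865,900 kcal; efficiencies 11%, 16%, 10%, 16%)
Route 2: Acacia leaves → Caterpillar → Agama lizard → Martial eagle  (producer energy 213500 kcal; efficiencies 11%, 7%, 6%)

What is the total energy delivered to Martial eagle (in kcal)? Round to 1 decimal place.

342.5 kcal

Route 1: 865900 × 0.11 × 0.16 × 0.1 × 0.16 = 243.83744 kcal
Route 2: 213500 × 0.11 × 0.07 × 0.06 = 98.637 kcal
Total at Martial eagle: 243.83744 + 98.637 = 342.47444 kcal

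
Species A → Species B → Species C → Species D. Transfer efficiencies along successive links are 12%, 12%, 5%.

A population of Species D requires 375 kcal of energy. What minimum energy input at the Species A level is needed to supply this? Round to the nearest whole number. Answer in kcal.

Cumulative transfer efficiency: 0.12 × 0.12 × 0.05 = 0.00072
Species A energy = 375 / 0.00072 = 520833 kcal

520833 kcal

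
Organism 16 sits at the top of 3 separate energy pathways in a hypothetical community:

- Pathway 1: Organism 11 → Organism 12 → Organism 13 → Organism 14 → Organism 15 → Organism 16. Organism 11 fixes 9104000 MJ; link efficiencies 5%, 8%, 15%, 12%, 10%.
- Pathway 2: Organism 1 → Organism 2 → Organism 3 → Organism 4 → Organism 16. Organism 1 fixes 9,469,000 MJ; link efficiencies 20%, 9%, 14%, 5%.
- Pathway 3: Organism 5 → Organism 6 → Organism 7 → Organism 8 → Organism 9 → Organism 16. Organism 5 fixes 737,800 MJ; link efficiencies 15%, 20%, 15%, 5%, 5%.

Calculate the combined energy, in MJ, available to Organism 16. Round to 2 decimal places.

1266.94 MJ

Pathway 1: 9104000 × 0.05 × 0.08 × 0.15 × 0.12 × 0.1 = 65.5488 MJ
Pathway 2: 9469000 × 0.2 × 0.09 × 0.14 × 0.05 = 1193.094 MJ
Pathway 3: 737800 × 0.15 × 0.2 × 0.15 × 0.05 × 0.05 = 8.30025 MJ
Total at Organism 16: 65.5488 + 1193.094 + 8.30025 = 1266.94305 MJ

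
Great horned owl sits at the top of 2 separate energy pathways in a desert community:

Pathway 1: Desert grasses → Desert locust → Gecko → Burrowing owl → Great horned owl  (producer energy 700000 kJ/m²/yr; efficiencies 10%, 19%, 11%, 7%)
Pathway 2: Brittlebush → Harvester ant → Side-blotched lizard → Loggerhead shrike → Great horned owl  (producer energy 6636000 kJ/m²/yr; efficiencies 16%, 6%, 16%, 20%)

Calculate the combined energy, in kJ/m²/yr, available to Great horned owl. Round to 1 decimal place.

Pathway 1: 700000 × 0.1 × 0.19 × 0.11 × 0.07 = 102.41 kJ/m²/yr
Pathway 2: 6636000 × 0.16 × 0.06 × 0.16 × 0.2 = 2038.5792 kJ/m²/yr
Total at Great horned owl: 102.41 + 2038.5792 = 2140.9892 kJ/m²/yr

2141.0 kJ/m²/yr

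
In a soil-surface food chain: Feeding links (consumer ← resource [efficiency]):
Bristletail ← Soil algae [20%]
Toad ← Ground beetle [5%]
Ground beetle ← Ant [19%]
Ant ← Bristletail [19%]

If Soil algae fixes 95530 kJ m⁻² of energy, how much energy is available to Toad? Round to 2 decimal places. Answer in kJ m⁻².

34.49 kJ m⁻²

Bristletail: 95530 × 0.2 = 19106 kJ m⁻²
Ant: 19106 × 0.19 = 3630.14 kJ m⁻²
Ground beetle: 3630.14 × 0.19 = 689.7266 kJ m⁻²
Toad: 689.7266 × 0.05 = 34.48633 kJ m⁻²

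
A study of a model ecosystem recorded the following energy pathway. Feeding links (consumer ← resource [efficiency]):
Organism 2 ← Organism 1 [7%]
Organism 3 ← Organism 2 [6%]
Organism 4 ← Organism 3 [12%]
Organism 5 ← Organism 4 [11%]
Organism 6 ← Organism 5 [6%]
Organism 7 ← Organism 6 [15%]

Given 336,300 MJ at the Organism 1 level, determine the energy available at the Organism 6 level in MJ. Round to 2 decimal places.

Organism 2: 336300 × 0.07 = 23541 MJ
Organism 3: 23541 × 0.06 = 1412.46 MJ
Organism 4: 1412.46 × 0.12 = 169.4952 MJ
Organism 5: 169.4952 × 0.11 = 18.644472 MJ
Organism 6: 18.644472 × 0.06 = 1.11866832 MJ

1.12 MJ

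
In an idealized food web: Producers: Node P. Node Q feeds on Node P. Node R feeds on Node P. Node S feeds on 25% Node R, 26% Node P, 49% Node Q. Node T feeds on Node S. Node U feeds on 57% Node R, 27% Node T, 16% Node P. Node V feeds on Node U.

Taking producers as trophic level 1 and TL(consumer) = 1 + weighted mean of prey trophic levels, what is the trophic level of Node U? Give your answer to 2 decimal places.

Node Q: 1 + 1 = 2
Node R: 1 + 1 = 2
Node S: 1 + (0.25×2 + 0.26×1 + 0.49×2) = 2.74
Node T: 1 + 2.74 = 3.74
Node U: 1 + (0.57×2 + 0.27×3.74 + 0.16×1) = 3.3098
Node V: 1 + 3.3098 = 4.3098

3.31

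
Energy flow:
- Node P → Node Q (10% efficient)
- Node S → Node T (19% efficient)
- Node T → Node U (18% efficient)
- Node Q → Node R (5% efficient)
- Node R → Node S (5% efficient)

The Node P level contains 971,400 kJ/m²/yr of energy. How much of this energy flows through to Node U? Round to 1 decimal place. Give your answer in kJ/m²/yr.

Node Q: 971400 × 0.1 = 97140 kJ/m²/yr
Node R: 97140 × 0.05 = 4857 kJ/m²/yr
Node S: 4857 × 0.05 = 242.85 kJ/m²/yr
Node T: 242.85 × 0.19 = 46.1415 kJ/m²/yr
Node U: 46.1415 × 0.18 = 8.30547 kJ/m²/yr

8.3 kJ/m²/yr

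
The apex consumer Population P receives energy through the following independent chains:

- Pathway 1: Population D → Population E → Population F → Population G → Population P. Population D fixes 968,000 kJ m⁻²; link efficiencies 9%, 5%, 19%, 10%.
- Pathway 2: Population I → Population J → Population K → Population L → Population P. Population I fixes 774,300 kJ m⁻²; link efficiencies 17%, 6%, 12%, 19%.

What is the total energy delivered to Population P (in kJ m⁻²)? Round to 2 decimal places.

Pathway 1: 968000 × 0.09 × 0.05 × 0.19 × 0.1 = 82.764 kJ m⁻²
Pathway 2: 774300 × 0.17 × 0.06 × 0.12 × 0.19 = 180.071208 kJ m⁻²
Total at Population P: 82.764 + 180.071208 = 262.835208 kJ m⁻²

262.84 kJ m⁻²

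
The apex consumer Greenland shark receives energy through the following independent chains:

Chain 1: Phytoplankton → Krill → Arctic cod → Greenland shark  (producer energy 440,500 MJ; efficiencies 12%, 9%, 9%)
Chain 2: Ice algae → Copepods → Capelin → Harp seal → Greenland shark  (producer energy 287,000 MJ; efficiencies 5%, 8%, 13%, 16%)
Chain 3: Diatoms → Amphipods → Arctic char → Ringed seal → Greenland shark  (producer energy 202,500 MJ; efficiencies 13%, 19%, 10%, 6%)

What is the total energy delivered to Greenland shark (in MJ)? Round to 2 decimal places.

Chain 1: 440500 × 0.12 × 0.09 × 0.09 = 428.166 MJ
Chain 2: 287000 × 0.05 × 0.08 × 0.13 × 0.16 = 23.8784 MJ
Chain 3: 202500 × 0.13 × 0.19 × 0.1 × 0.06 = 30.0105 MJ
Total at Greenland shark: 428.166 + 23.8784 + 30.0105 = 482.0549 MJ

482.05 MJ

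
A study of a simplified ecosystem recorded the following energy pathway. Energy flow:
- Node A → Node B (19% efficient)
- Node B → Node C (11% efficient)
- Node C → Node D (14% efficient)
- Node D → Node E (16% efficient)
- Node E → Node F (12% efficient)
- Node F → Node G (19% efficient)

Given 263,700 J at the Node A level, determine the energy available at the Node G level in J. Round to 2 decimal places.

Node B: 263700 × 0.19 = 50103 J
Node C: 50103 × 0.11 = 5511.33 J
Node D: 5511.33 × 0.14 = 771.5862 J
Node E: 771.5862 × 0.16 = 123.453792 J
Node F: 123.453792 × 0.12 = 14.81445504 J
Node G: 14.81445504 × 0.19 = 2.8147464576 J

2.81 J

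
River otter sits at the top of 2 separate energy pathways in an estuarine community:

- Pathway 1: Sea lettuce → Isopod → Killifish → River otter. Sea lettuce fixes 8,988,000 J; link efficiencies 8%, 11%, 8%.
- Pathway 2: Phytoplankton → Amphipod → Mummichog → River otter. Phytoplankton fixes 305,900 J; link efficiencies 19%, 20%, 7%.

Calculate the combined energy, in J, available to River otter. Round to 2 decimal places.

Pathway 1: 8988000 × 0.08 × 0.11 × 0.08 = 6327.552 J
Pathway 2: 305900 × 0.19 × 0.2 × 0.07 = 813.694 J
Total at River otter: 6327.552 + 813.694 = 7141.246 J

7141.25 J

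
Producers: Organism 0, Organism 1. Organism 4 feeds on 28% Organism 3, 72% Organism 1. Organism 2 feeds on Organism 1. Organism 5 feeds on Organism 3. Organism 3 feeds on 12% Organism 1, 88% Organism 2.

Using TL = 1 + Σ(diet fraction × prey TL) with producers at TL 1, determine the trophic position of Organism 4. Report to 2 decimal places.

2.53

Organism 2: 1 + 1 = 2
Organism 3: 1 + (0.12×1 + 0.88×2) = 2.88
Organism 4: 1 + (0.28×2.88 + 0.72×1) = 2.5264
Organism 5: 1 + 2.88 = 3.88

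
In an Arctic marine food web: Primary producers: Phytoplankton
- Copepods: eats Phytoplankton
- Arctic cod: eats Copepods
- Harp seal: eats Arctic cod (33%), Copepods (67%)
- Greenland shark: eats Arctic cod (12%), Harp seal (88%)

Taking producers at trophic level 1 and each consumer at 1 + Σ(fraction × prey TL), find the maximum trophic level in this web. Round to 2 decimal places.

4.29

Copepods: 1 + 1 = 2
Arctic cod: 1 + 2 = 3
Harp seal: 1 + (0.33×3 + 0.67×2) = 3.33
Greenland shark: 1 + (0.12×3 + 0.88×3.33) = 4.2904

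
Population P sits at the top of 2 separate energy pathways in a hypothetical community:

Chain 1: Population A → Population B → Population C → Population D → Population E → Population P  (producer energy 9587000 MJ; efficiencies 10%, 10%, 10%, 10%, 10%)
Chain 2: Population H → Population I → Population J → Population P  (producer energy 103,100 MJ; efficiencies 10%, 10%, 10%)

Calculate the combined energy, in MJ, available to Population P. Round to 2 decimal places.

198.97 MJ

Chain 1: 9587000 × 0.1 × 0.1 × 0.1 × 0.1 × 0.1 = 95.87 MJ
Chain 2: 103100 × 0.1 × 0.1 × 0.1 = 103.1 MJ
Total at Population P: 95.87 + 103.1 = 198.97 MJ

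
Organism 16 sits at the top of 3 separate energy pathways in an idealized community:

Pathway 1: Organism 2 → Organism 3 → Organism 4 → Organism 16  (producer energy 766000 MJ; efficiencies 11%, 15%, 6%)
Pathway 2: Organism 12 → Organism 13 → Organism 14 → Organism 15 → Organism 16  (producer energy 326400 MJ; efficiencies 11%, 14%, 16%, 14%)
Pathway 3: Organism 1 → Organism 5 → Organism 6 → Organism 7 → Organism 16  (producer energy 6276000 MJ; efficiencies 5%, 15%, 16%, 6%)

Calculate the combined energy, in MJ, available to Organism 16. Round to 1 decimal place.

1322.8 MJ

Pathway 1: 766000 × 0.11 × 0.15 × 0.06 = 758.34 MJ
Pathway 2: 326400 × 0.11 × 0.14 × 0.16 × 0.14 = 112.594944 MJ
Pathway 3: 6276000 × 0.05 × 0.15 × 0.16 × 0.06 = 451.872 MJ
Total at Organism 16: 758.34 + 112.594944 + 451.872 = 1322.806944 MJ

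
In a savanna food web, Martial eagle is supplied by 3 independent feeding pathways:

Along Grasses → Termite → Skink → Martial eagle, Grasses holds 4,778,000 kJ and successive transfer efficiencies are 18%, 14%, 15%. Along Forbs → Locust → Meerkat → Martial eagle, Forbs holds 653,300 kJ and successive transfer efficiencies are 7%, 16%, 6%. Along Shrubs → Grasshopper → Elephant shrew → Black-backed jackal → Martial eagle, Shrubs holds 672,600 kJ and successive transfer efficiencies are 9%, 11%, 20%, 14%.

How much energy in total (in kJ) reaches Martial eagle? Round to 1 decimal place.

Via Grasses: 4778000 × 0.18 × 0.14 × 0.15 = 18060.84 kJ
Via Forbs: 653300 × 0.07 × 0.16 × 0.06 = 439.0176 kJ
Via Shrubs: 672600 × 0.09 × 0.11 × 0.2 × 0.14 = 186.44472 kJ
Total at Martial eagle: 18060.84 + 439.0176 + 186.44472 = 18686.30232 kJ

18686.3 kJ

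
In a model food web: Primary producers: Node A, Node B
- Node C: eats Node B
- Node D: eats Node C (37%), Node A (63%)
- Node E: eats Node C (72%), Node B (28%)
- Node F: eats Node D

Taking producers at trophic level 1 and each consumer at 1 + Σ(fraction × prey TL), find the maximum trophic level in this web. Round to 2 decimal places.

3.37

Node C: 1 + 1 = 2
Node D: 1 + (0.37×2 + 0.63×1) = 2.37
Node E: 1 + (0.72×2 + 0.28×1) = 2.72
Node F: 1 + 2.37 = 3.37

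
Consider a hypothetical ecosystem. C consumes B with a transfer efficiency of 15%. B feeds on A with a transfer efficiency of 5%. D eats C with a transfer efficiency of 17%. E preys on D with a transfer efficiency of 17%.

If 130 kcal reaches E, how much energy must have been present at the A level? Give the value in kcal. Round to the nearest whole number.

599769 kcal

Cumulative transfer efficiency: 0.05 × 0.15 × 0.17 × 0.17 = 0.00021675
A energy = 130 / 0.00021675 = 599769 kcal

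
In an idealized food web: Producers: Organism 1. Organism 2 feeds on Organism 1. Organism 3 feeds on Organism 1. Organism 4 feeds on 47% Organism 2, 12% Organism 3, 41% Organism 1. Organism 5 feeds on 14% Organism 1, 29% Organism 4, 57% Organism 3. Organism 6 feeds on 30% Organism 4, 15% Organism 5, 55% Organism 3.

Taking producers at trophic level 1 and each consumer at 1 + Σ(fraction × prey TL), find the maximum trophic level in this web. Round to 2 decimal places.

3.33

Organism 2: 1 + 1 = 2
Organism 3: 1 + 1 = 2
Organism 4: 1 + (0.47×2 + 0.12×2 + 0.41×1) = 2.59
Organism 5: 1 + (0.14×1 + 0.29×2.59 + 0.57×2) = 3.0311
Organism 6: 1 + (0.3×2.59 + 0.15×3.0311 + 0.55×2) = 3.331665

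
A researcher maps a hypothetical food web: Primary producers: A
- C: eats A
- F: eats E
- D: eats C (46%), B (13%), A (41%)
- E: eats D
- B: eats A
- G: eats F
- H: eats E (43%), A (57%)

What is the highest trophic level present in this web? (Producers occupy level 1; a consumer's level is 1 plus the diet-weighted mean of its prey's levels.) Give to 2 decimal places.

B: 1 + 1 = 2
C: 1 + 1 = 2
D: 1 + (0.46×2 + 0.13×2 + 0.41×1) = 2.59
E: 1 + 2.59 = 3.59
F: 1 + 3.59 = 4.59
G: 1 + 4.59 = 5.59
H: 1 + (0.43×3.59 + 0.57×1) = 3.1137

5.59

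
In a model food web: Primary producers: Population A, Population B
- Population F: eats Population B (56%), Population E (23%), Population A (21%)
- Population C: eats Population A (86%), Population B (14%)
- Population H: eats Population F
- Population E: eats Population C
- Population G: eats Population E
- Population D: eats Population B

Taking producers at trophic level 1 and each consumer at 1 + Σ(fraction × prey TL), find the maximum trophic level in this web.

Population C: 1 + (0.86×1 + 0.14×1) = 2
Population D: 1 + 1 = 2
Population E: 1 + 2 = 3
Population F: 1 + (0.56×1 + 0.23×3 + 0.21×1) = 2.46
Population G: 1 + 3 = 4
Population H: 1 + 2.46 = 3.46

4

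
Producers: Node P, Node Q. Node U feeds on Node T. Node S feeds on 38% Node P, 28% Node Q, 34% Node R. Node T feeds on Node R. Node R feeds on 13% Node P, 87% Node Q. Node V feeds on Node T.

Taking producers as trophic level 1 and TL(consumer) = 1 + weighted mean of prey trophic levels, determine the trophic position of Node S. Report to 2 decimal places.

Node R: 1 + (0.13×1 + 0.87×1) = 2
Node S: 1 + (0.38×1 + 0.28×1 + 0.34×2) = 2.34
Node T: 1 + 2 = 3
Node U: 1 + 3 = 4
Node V: 1 + 3 = 4

2.34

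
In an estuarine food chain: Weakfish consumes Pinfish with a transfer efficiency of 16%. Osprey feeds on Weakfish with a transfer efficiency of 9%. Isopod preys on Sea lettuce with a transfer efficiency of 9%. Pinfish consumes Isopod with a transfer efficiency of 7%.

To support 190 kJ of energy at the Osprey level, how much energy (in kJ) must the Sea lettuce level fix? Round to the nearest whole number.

Cumulative transfer efficiency: 0.09 × 0.07 × 0.16 × 0.09 = 0.00009072
Sea lettuce energy = 190 / 0.00009072 = 2094356 kJ

2094356 kJ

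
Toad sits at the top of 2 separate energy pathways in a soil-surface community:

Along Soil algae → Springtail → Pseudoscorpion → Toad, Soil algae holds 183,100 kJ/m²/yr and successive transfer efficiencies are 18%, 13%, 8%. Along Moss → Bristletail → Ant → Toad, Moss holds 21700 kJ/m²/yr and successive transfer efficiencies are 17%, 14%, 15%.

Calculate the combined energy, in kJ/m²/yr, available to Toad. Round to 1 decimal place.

420.2 kJ/m²/yr

Via Soil algae: 183100 × 0.18 × 0.13 × 0.08 = 342.7632 kJ/m²/yr
Via Moss: 21700 × 0.17 × 0.14 × 0.15 = 77.469 kJ/m²/yr
Total at Toad: 342.7632 + 77.469 = 420.2322 kJ/m²/yr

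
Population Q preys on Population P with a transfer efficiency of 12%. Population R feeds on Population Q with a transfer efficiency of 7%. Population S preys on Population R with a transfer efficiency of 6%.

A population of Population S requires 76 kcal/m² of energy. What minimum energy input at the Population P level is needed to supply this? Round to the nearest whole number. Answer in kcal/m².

Cumulative transfer efficiency: 0.12 × 0.07 × 0.06 = 0.000504
Population P energy = 76 / 0.000504 = 150794 kcal/m²

150794 kcal/m²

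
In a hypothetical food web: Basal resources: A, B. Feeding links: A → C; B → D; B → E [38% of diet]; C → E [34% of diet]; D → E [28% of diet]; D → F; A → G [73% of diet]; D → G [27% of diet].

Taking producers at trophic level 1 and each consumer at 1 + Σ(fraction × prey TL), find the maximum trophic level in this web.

3

C: 1 + 1 = 2
D: 1 + 1 = 2
E: 1 + (0.38×1 + 0.34×2 + 0.28×2) = 2.62
F: 1 + 2 = 3
G: 1 + (0.73×1 + 0.27×2) = 2.27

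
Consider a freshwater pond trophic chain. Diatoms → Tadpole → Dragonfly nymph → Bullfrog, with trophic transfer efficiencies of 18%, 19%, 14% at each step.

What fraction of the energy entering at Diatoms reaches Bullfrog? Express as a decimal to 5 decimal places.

Product of link efficiencies: 0.18 × 0.19 × 0.14 = 0.004788

0.00479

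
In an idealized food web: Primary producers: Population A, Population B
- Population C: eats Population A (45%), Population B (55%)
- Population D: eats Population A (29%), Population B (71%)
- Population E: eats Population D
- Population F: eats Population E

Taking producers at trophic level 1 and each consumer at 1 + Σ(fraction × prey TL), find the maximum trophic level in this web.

Population C: 1 + (0.45×1 + 0.55×1) = 2
Population D: 1 + (0.29×1 + 0.71×1) = 2
Population E: 1 + 2 = 3
Population F: 1 + 3 = 4

4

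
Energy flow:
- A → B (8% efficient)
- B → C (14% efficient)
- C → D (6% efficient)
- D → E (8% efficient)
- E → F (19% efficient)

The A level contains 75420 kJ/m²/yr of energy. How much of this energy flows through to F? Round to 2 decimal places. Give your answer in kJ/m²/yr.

B: 75420 × 0.08 = 6033.6 kJ/m²/yr
C: 6033.6 × 0.14 = 844.704 kJ/m²/yr
D: 844.704 × 0.06 = 50.68224 kJ/m²/yr
E: 50.68224 × 0.08 = 4.0545792 kJ/m²/yr
F: 4.0545792 × 0.19 = 0.770370048 kJ/m²/yr

0.77 kJ/m²/yr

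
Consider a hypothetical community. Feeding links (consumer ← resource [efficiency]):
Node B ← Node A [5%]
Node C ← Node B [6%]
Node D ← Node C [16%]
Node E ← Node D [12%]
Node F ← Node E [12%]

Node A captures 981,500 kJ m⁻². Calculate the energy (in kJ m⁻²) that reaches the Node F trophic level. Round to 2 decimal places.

6.78 kJ m⁻²

Node B: 981500 × 0.05 = 49075 kJ m⁻²
Node C: 49075 × 0.06 = 2944.5 kJ m⁻²
Node D: 2944.5 × 0.16 = 471.12 kJ m⁻²
Node E: 471.12 × 0.12 = 56.5344 kJ m⁻²
Node F: 56.5344 × 0.12 = 6.784128 kJ m⁻²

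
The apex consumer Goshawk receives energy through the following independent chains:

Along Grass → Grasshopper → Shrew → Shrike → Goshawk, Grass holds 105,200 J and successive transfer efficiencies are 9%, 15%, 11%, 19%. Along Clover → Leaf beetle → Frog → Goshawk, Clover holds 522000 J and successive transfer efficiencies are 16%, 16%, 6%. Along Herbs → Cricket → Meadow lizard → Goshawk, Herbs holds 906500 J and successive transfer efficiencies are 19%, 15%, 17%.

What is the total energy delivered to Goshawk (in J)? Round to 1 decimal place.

5223.5 J

Via Grass: 105200 × 0.09 × 0.15 × 0.11 × 0.19 = 29.68218 J
Via Clover: 522000 × 0.16 × 0.16 × 0.06 = 801.792 J
Via Herbs: 906500 × 0.19 × 0.15 × 0.17 = 4391.9925 J
Total at Goshawk: 29.68218 + 801.792 + 4391.9925 = 5223.46668 J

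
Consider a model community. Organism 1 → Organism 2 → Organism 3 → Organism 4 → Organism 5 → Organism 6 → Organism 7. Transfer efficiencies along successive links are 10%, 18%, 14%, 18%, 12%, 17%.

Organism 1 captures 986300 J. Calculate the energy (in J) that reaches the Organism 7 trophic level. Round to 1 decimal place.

9.1 J

Organism 2: 986300 × 0.1 = 98630 J
Organism 3: 98630 × 0.18 = 17753.4 J
Organism 4: 17753.4 × 0.14 = 2485.476 J
Organism 5: 2485.476 × 0.18 = 447.38568 J
Organism 6: 447.38568 × 0.12 = 53.6862816 J
Organism 7: 53.6862816 × 0.17 = 9.126667872 J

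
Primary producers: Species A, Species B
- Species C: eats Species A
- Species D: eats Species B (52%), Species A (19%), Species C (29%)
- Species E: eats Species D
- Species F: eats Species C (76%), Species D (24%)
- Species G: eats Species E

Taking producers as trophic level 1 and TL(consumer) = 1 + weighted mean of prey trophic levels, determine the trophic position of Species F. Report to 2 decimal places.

Species C: 1 + 1 = 2
Species D: 1 + (0.52×1 + 0.19×1 + 0.29×2) = 2.29
Species E: 1 + 2.29 = 3.29
Species F: 1 + (0.76×2 + 0.24×2.29) = 3.0696
Species G: 1 + 3.29 = 4.29

3.07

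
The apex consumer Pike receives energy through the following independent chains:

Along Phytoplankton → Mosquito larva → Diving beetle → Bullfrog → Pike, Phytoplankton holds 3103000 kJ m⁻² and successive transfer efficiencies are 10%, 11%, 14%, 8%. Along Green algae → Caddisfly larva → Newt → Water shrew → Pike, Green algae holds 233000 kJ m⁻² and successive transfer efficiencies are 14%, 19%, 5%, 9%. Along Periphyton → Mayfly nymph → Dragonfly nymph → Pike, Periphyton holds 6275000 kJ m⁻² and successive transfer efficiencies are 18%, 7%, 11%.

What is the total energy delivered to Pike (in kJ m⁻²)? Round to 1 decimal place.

9107.3 kJ m⁻²

Via Phytoplankton: 3103000 × 0.1 × 0.11 × 0.14 × 0.08 = 382.2896 kJ m⁻²
Via Green algae: 233000 × 0.14 × 0.19 × 0.05 × 0.09 = 27.8901 kJ m⁻²
Via Periphyton: 6275000 × 0.18 × 0.07 × 0.11 = 8697.15 kJ m⁻²
Total at Pike: 382.2896 + 27.8901 + 8697.15 = 9107.3297 kJ m⁻²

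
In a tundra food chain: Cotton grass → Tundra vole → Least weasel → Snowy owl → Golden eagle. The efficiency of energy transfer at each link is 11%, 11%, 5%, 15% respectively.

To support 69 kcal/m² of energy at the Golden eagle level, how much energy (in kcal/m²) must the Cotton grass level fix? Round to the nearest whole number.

760331 kcal/m²

Cumulative transfer efficiency: 0.11 × 0.11 × 0.05 × 0.15 = 0.00009075
Cotton grass energy = 69 / 0.00009075 = 760331 kcal/m²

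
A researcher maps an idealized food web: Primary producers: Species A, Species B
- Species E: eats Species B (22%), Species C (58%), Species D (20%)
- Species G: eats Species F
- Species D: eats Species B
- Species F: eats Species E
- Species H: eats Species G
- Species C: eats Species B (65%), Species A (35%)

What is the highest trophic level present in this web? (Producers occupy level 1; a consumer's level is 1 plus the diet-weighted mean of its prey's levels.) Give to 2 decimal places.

Species C: 1 + (0.65×1 + 0.35×1) = 2
Species D: 1 + 1 = 2
Species E: 1 + (0.22×1 + 0.58×2 + 0.2×2) = 2.78
Species F: 1 + 2.78 = 3.78
Species G: 1 + 3.78 = 4.78
Species H: 1 + 4.78 = 5.78

5.78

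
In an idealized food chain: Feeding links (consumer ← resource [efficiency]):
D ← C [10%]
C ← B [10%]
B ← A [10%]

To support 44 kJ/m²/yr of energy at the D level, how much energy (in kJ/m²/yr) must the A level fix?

Cumulative transfer efficiency: 0.1 × 0.1 × 0.1 = 0.001
A energy = 44 / 0.001 = 44000 kJ/m²/yr

44000 kJ/m²/yr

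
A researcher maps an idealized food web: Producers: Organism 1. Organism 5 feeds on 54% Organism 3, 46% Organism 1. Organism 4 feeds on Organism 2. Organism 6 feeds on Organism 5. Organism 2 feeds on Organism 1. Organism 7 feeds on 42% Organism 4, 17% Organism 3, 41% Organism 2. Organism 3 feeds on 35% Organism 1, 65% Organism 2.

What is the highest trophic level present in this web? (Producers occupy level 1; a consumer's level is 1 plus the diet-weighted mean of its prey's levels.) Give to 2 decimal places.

3.89

Organism 2: 1 + 1 = 2
Organism 3: 1 + (0.35×1 + 0.65×2) = 2.65
Organism 4: 1 + 2 = 3
Organism 5: 1 + (0.54×2.65 + 0.46×1) = 2.891
Organism 6: 1 + 2.891 = 3.891
Organism 7: 1 + (0.42×3 + 0.17×2.65 + 0.41×2) = 3.5305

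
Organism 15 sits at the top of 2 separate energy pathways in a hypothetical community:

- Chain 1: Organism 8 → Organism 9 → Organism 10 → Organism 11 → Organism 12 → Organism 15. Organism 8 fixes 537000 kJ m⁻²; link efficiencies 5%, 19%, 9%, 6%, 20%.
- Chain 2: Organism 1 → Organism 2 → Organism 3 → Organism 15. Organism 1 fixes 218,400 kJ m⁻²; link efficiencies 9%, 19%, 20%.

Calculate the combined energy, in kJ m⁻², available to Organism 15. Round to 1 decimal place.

752.4 kJ m⁻²

Chain 1: 537000 × 0.05 × 0.19 × 0.09 × 0.06 × 0.2 = 5.50962 kJ m⁻²
Chain 2: 218400 × 0.09 × 0.19 × 0.2 = 746.928 kJ m⁻²
Total at Organism 15: 5.50962 + 746.928 = 752.43762 kJ m⁻²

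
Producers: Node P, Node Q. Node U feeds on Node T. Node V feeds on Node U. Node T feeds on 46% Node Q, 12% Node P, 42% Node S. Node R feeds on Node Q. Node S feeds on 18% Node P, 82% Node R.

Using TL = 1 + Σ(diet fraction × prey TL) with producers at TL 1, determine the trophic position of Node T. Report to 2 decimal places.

2.76

Node R: 1 + 1 = 2
Node S: 1 + (0.18×1 + 0.82×2) = 2.82
Node T: 1 + (0.46×1 + 0.12×1 + 0.42×2.82) = 2.7644
Node U: 1 + 2.7644 = 3.7644
Node V: 1 + 3.7644 = 4.7644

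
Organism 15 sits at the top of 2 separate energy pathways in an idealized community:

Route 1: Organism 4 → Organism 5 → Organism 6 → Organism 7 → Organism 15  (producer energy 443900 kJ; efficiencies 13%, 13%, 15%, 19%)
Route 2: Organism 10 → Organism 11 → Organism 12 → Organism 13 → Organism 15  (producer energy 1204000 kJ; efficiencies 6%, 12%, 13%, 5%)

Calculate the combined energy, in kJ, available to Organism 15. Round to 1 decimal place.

Route 1: 443900 × 0.13 × 0.13 × 0.15 × 0.19 = 213.804435 kJ
Route 2: 1204000 × 0.06 × 0.12 × 0.13 × 0.05 = 56.3472 kJ
Total at Organism 15: 213.804435 + 56.3472 = 270.151635 kJ

270.2 kJ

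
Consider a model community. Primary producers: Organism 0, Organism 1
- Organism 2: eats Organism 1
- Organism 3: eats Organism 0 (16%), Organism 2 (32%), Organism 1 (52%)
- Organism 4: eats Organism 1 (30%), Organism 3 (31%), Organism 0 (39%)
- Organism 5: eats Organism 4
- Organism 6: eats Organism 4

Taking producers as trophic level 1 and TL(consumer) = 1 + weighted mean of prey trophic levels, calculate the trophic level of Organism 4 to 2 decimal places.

Organism 2: 1 + 1 = 2
Organism 3: 1 + (0.16×1 + 0.32×2 + 0.52×1) = 2.32
Organism 4: 1 + (0.3×1 + 0.31×2.32 + 0.39×1) = 2.4092
Organism 5: 1 + 2.4092 = 3.4092
Organism 6: 1 + 2.4092 = 3.4092

2.41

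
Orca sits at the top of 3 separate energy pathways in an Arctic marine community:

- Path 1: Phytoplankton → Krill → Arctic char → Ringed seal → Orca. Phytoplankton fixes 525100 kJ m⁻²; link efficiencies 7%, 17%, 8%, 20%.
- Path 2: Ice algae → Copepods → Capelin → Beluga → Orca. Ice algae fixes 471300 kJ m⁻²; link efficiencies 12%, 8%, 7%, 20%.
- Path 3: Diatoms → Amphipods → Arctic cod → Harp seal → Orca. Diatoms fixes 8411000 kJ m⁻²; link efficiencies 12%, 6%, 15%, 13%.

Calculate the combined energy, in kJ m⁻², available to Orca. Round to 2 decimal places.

Path 1: 525100 × 0.07 × 0.17 × 0.08 × 0.2 = 99.97904 kJ m⁻²
Path 2: 471300 × 0.12 × 0.08 × 0.07 × 0.2 = 63.34272 kJ m⁻²
Path 3: 8411000 × 0.12 × 0.06 × 0.15 × 0.13 = 1180.9044 kJ m⁻²
Total at Orca: 99.97904 + 63.34272 + 1180.9044 = 1344.22616 kJ m⁻²

1344.23 kJ m⁻²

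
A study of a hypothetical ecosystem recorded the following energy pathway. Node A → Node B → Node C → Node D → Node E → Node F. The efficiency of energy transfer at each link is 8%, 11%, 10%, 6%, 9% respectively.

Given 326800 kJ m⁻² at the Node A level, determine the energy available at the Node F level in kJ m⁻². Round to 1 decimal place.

1.6 kJ m⁻²

Node B: 326800 × 0.08 = 26144 kJ m⁻²
Node C: 26144 × 0.11 = 2875.84 kJ m⁻²
Node D: 2875.84 × 0.1 = 287.584 kJ m⁻²
Node E: 287.584 × 0.06 = 17.25504 kJ m⁻²
Node F: 17.25504 × 0.09 = 1.5529536 kJ m⁻²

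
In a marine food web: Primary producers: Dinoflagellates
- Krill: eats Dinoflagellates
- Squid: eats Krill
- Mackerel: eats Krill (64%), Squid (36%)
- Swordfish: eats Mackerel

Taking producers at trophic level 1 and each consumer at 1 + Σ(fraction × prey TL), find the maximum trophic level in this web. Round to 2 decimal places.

Krill: 1 + 1 = 2
Squid: 1 + 2 = 3
Mackerel: 1 + (0.64×2 + 0.36×3) = 3.36
Swordfish: 1 + 3.36 = 4.36

4.36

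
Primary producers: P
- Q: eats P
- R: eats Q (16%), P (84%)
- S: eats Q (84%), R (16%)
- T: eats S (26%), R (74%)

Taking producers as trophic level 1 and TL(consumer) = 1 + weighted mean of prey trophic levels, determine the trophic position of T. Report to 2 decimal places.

Q: 1 + 1 = 2
R: 1 + (0.16×2 + 0.84×1) = 2.16
S: 1 + (0.84×2 + 0.16×2.16) = 3.0256
T: 1 + (0.26×3.0256 + 0.74×2.16) = 3.385056

3.39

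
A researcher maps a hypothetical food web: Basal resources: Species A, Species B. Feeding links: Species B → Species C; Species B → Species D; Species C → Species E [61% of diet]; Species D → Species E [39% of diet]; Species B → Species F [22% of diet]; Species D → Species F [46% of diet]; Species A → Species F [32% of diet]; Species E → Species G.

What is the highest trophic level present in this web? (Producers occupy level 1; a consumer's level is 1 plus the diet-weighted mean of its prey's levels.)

4

Species C: 1 + 1 = 2
Species D: 1 + 1 = 2
Species E: 1 + (0.61×2 + 0.39×2) = 3
Species F: 1 + (0.22×1 + 0.46×2 + 0.32×1) = 2.46
Species G: 1 + 3 = 4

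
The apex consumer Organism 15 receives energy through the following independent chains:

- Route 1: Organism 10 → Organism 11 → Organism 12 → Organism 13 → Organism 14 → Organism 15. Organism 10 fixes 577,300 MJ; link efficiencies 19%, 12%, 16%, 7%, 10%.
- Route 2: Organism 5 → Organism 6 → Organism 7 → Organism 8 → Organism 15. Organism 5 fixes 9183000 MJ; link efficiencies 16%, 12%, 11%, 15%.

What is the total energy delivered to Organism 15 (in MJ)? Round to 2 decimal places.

Route 1: 577300 × 0.19 × 0.12 × 0.16 × 0.07 × 0.1 = 14.7419328 MJ
Route 2: 9183000 × 0.16 × 0.12 × 0.11 × 0.15 = 2909.1744 MJ
Total at Organism 15: 14.7419328 + 2909.1744 = 2923.9163328 MJ

2923.92 MJ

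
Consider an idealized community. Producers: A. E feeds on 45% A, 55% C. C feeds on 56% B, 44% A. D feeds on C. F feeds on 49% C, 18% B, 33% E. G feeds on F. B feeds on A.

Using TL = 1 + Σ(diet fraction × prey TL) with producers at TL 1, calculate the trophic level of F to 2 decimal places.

3.56

B: 1 + 1 = 2
C: 1 + (0.56×2 + 0.44×1) = 2.56
D: 1 + 2.56 = 3.56
E: 1 + (0.45×1 + 0.55×2.56) = 2.858
F: 1 + (0.49×2.56 + 0.18×2 + 0.33×2.858) = 3.55754
G: 1 + 3.55754 = 4.55754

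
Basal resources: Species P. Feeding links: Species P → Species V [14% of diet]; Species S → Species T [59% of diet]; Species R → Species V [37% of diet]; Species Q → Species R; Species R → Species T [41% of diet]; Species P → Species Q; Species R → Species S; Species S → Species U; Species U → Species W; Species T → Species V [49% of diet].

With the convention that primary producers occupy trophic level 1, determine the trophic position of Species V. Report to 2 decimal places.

Species Q: 1 + 1 = 2
Species R: 1 + 2 = 3
Species S: 1 + 3 = 4
Species T: 1 + (0.59×4 + 0.41×3) = 4.59
Species U: 1 + 4 = 5
Species V: 1 + (0.37×3 + 0.49×4.59 + 0.14×1) = 4.4991
Species W: 1 + 5 = 6

4.50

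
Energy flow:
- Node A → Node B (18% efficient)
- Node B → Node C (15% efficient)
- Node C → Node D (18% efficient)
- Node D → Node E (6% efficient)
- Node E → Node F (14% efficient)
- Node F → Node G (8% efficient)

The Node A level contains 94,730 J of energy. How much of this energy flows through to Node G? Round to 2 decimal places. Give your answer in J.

Node B: 94730 × 0.18 = 17051.4 J
Node C: 17051.4 × 0.15 = 2557.71 J
Node D: 2557.71 × 0.18 = 460.3878 J
Node E: 460.3878 × 0.06 = 27.623268 J
Node F: 27.623268 × 0.14 = 3.86725752 J
Node G: 3.86725752 × 0.08 = 0.3093806016 J

0.31 J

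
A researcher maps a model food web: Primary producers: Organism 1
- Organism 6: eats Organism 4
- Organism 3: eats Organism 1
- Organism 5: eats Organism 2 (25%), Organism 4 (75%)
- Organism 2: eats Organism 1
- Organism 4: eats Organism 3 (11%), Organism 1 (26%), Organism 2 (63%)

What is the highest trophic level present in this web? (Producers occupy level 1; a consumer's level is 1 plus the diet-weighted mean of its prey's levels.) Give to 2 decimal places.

Organism 2: 1 + 1 = 2
Organism 3: 1 + 1 = 2
Organism 4: 1 + (0.11×2 + 0.26×1 + 0.63×2) = 2.74
Organism 5: 1 + (0.25×2 + 0.75×2.74) = 3.555
Organism 6: 1 + 2.74 = 3.74

3.74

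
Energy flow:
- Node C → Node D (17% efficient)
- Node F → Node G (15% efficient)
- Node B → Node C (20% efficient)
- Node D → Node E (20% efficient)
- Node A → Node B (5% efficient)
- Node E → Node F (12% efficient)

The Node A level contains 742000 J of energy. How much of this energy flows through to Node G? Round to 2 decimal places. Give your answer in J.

Node B: 742000 × 0.05 = 37100 J
Node C: 37100 × 0.2 = 7420 J
Node D: 7420 × 0.17 = 1261.4 J
Node E: 1261.4 × 0.2 = 252.28 J
Node F: 252.28 × 0.12 = 30.2736 J
Node G: 30.2736 × 0.15 = 4.54104 J

4.54 J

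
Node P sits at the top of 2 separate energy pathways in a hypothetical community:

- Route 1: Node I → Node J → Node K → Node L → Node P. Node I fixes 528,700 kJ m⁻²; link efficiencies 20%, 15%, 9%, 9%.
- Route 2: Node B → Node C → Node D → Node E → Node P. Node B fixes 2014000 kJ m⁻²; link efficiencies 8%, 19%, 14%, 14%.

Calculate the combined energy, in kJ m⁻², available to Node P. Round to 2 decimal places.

728.48 kJ m⁻²

Route 1: 528700 × 0.2 × 0.15 × 0.09 × 0.09 = 128.4741 kJ m⁻²
Route 2: 2014000 × 0.08 × 0.19 × 0.14 × 0.14 = 600.01088 kJ m⁻²
Total at Node P: 128.4741 + 600.01088 = 728.48498 kJ m⁻²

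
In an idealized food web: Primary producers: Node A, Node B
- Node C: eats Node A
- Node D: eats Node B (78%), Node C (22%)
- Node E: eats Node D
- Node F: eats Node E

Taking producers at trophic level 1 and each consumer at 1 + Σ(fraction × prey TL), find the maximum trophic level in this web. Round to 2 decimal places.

Node C: 1 + 1 = 2
Node D: 1 + (0.78×1 + 0.22×2) = 2.22
Node E: 1 + 2.22 = 3.22
Node F: 1 + 3.22 = 4.22

4.22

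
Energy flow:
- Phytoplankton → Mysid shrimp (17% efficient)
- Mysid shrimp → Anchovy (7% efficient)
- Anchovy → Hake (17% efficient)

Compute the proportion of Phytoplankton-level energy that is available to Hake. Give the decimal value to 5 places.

Product of link efficiencies: 0.17 × 0.07 × 0.17 = 0.002023

0.00202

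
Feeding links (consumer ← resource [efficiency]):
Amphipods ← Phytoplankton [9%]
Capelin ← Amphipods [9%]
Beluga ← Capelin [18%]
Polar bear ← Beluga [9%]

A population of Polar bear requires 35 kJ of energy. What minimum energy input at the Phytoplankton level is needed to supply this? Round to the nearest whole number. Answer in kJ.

266728 kJ

Cumulative transfer efficiency: 0.09 × 0.09 × 0.18 × 0.09 = 0.00013122
Phytoplankton energy = 35 / 0.00013122 = 266728 kJ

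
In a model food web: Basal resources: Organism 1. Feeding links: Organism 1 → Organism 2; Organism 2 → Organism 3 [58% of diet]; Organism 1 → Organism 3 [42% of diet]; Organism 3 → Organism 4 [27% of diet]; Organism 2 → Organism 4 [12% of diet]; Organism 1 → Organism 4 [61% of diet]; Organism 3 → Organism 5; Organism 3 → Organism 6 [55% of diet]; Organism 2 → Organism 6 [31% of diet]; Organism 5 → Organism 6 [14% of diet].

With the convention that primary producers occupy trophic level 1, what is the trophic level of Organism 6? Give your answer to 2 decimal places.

3.54

Organism 2: 1 + 1 = 2
Organism 3: 1 + (0.58×2 + 0.42×1) = 2.58
Organism 4: 1 + (0.27×2.58 + 0.12×2 + 0.61×1) = 2.5466
Organism 5: 1 + 2.58 = 3.58
Organism 6: 1 + (0.55×2.58 + 0.31×2 + 0.14×3.58) = 3.5402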